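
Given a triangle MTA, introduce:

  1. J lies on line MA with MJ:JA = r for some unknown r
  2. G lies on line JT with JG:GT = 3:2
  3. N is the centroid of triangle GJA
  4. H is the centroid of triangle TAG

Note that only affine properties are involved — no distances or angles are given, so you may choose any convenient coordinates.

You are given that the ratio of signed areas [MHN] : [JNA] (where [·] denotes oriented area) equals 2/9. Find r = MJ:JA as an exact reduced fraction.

r = -1/5

Choose coordinates M = (0, 0), T = (1, 0), A = (0, 1).
1. With MJ:JA = r, write λ = r/(r+1) so J = M + λ·(A−M); J is affine-linear in λ
2. G lies on line JT with JG:GT = 3:2 ⇒ G is an affine combination of earlier points and hence also affine-linear in λ
3. N is the centroid of triangle GJA ⇒ N is an affine combination of earlier points and hence also affine-linear in λ
4. H is the centroid of triangle TAG ⇒ H is an affine combination of earlier points and hence also affine-linear in λ
Every point depending on J is an affine combination of J and λ-independent points, so each such coordinate is linear in λ; the λ² term in each signed area is a multiple of (A−M)×(A−M) = 0, so 2·[MHN] and 2·[JNA] are each linear in λ. Evaluating at λ=0 and λ=1:
  2·[MHN] = 2/9·λ + 1/9,   2·[JNA] = -1/5·λ + 1/5
So [MHN]:[JNA] = (2/9·λ + 1/9) / (-1/5·λ + 1/5). Setting this equal to 2/9:
  2/9·λ + 1/9 = 2/9·(-1/5·λ + 1/5)  ⇒  λ = -1/4
Then r = λ/(1−λ) = (-1/4)/(5/4) = -1/5. Check: with r = -1/5, J = (0, -1/4) and [MHN]:[JNA] = 2/9 as required.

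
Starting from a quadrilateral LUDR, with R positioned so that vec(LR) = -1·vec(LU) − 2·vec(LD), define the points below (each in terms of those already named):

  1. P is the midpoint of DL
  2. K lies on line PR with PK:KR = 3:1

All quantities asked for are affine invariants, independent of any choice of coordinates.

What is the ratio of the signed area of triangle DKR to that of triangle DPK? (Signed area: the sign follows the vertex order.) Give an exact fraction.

[DKR]:[DPK] = 1/3

Set L = (0, 0), U = (1, 0), D = (0, 1), R = (-1, -2); any affine frame gives the same invariant.
1. P is the midpoint of DL ⇒ P = (0, 1/2)
2. K lies on line PR with PK:KR = 3:1 ⇒ K = (-3/4, -11/8)
2·[DKR] = -1/8, 2·[DPK] = -3/8
[DKR]:[DPK] = -1/8:-3/8 = 1/3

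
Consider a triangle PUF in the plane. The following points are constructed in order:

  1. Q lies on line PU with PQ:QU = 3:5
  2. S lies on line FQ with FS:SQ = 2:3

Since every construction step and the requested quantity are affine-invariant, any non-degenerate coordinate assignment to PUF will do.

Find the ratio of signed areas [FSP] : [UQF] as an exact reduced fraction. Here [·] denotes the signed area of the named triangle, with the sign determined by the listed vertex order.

Assign P = (0, 0), U = (1, 0), F = (0, 1) — the answer is frame-independent, so this choice is without loss of generality.
1. Q lies on line PU with PQ:QU = 3:5 ⇒ Q = (3/8, 0)
2. S lies on line FQ with FS:SQ = 2:3 ⇒ S = (3/20, 3/5)
2·[FSP] = -3/20, 2·[UQF] = -5/8
[FSP]:[UQF] = -3/20:-5/8 = 6/25

[FSP]:[UQF] = 6/25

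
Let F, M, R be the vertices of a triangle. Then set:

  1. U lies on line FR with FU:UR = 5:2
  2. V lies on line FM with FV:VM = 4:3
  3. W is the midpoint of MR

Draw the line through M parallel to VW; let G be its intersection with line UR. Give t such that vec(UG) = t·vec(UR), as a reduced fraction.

t = 22

Assign F = (0, 0), M = (1, 0), R = (0, 1) — the answer is frame-independent, so this choice is without loss of generality.
1. U lies on line FR with FU:UR = 5:2 ⇒ U = (0, 5/7)
2. V lies on line FM with FV:VM = 4:3 ⇒ V = (4/7, 0)
3. W is the midpoint of MR ⇒ W = (1/2, 1/2)
through M parallel to VW: direction (-1/14, 1/2); meets UR at G = (0, 7)
G = U + t·(R−U) with t = 22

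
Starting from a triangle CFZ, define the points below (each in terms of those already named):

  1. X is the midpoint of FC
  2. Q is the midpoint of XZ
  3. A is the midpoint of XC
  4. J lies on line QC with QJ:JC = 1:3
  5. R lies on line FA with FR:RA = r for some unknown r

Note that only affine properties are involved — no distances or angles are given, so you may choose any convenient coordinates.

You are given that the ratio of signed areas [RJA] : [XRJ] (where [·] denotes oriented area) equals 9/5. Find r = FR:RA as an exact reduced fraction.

r = 1/3

Set C = (0, 0), F = (1, 0), Z = (0, 1); any affine frame gives the same invariant.
1. X is the midpoint of FC ⇒ X = (1/2, 0)
2. Q is the midpoint of XZ ⇒ Q = (1/4, 1/2)
3. A is the midpoint of XC ⇒ A = (1/4, 0)
4. J lies on line QC with QJ:JC = 1:3 ⇒ J = (3/16, 3/8)
5. With FR:RA = r, write λ = r/(r+1) so R = F + λ·(A−F); R is affine-linear in λ
Every point depending on R is an affine combination of R and λ-independent points, so each such coordinate is linear in λ; the λ² term in each signed area is a multiple of (A−F)×(A−F) = 0, so 2·[RJA] and 2·[XRJ] are each linear in λ. Evaluating at λ=0 and λ=1:
  2·[RJA] = -9/32·λ + 9/32,   2·[XRJ] = -9/32·λ + 3/16
So [RJA]:[XRJ] = (-9/32·λ + 9/32) / (-9/32·λ + 3/16). Setting this equal to 9/5:
  -9/32·λ + 9/32 = 9/5·(-9/32·λ + 3/16)  ⇒  λ = 1/4
Then r = λ/(1−λ) = (1/4)/(3/4) = 1/3. Check: with r = 1/3, R = (13/16, 0) and [RJA]:[XRJ] = 9/5 as required.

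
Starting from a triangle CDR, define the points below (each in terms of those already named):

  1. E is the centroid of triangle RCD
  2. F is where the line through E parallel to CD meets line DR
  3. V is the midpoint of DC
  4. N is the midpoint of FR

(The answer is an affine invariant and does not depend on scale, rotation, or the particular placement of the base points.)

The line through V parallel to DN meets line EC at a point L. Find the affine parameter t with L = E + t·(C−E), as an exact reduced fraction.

t = 1/4

Work in coordinates with C = (0, 0), D = (1, 0), R = (0, 1).
1. E is the centroid of triangle RCD ⇒ E = (1/3, 1/3)
2. F is where the line through E parallel to CD meets line DR ⇒ F = (2/3, 1/3)
3. V is the midpoint of DC ⇒ V = (1/2, 0)
4. N is the midpoint of FR ⇒ N = (1/3, 2/3)
through V parallel to DN: direction (-2/3, 2/3); meets EC at L = (1/4, 1/4)
L = E + t·(C−E) with t = 1/4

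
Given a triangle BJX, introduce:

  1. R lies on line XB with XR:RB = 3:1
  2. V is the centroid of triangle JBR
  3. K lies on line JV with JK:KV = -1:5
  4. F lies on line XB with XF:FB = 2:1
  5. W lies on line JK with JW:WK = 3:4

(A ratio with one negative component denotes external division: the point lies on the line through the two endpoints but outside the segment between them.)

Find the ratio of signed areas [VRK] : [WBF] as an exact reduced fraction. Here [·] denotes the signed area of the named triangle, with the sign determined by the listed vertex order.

Assign B = (0, 0), J = (1, 0), X = (0, 1) — the answer is frame-independent, so this choice is without loss of generality.
1. R lies on line XB with XR:RB = 3:1 ⇒ R = (0, 1/4)
2. V is the centroid of triangle JBR ⇒ V = (1/3, 1/12)
3. K lies on line JV with JK:KV = -1:5 ⇒ K = (7/6, -1/48)
4. F lies on line XB with XF:FB = 2:1 ⇒ F = (0, 1/3)
5. W lies on line JK with JW:WK = 3:4 ⇒ W = (15/14, -1/112)
2·[VRK] = -5/48, 2·[WBF] = -5/14
[VRK]:[WBF] = -5/48:-5/14 = 7/24

[VRK]:[WBF] = 7/24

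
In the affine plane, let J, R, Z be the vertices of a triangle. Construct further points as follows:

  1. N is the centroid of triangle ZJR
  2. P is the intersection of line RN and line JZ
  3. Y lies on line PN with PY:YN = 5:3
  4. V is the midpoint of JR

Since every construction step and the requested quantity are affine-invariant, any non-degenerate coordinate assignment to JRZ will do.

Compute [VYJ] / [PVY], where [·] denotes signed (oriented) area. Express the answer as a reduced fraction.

[VYJ]:[PVY] = 19/5

Choose coordinates J = (0, 0), R = (1, 0), Z = (0, 1).
1. N is the centroid of triangle ZJR ⇒ N = (1/3, 1/3)
2. P is the intersection of line RN and line JZ ⇒ P = (0, 1/2)
3. Y lies on line PN with PY:YN = 5:3 ⇒ Y = (5/24, 19/48)
4. V is the midpoint of JR ⇒ V = (1/2, 0)
2·[VYJ] = 19/96, 2·[PVY] = 5/96
[VYJ]:[PVY] = 19/96:5/96 = 19/5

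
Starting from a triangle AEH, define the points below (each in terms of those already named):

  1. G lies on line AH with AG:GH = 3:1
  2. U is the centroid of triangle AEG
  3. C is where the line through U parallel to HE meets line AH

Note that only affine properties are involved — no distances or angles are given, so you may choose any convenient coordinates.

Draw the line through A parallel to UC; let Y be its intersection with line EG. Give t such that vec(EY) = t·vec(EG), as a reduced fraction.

Work in coordinates with A = (0, 0), E = (1, 0), H = (0, 1).
1. G lies on line AH with AG:GH = 3:1 ⇒ G = (0, 3/4)
2. U is the centroid of triangle AEG ⇒ U = (1/3, 1/4)
3. C is where the line through U parallel to HE meets line AH ⇒ C = (0, 7/12)
through A parallel to UC: direction (-1/3, 1/3); meets EG at Y = (-3, 3)
Y = E + t·(G−E) with t = 4

t = 4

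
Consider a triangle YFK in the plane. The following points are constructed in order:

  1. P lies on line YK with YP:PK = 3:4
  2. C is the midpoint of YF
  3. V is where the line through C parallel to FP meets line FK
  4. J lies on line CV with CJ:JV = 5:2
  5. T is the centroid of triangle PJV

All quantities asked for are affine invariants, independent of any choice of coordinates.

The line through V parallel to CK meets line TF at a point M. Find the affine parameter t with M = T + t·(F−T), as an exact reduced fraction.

Work in coordinates with Y = (0, 0), F = (1, 0), K = (0, 1).
1. P lies on line YK with YP:PK = 3:4 ⇒ P = (0, 3/7)
2. C is the midpoint of YF ⇒ C = (1/2, 0)
3. V is where the line through C parallel to FP meets line FK ⇒ V = (11/8, -3/8)
4. J lies on line CV with CJ:JV = 5:2 ⇒ J = (9/8, -15/56)
5. T is the centroid of triangle PJV ⇒ T = (5/6, -1/14)
through V parallel to CK: direction (-1/2, 1); meets TF at M = (157/136, 9/136)
M = T + t·(F−T) with t = 131/68

t = 131/68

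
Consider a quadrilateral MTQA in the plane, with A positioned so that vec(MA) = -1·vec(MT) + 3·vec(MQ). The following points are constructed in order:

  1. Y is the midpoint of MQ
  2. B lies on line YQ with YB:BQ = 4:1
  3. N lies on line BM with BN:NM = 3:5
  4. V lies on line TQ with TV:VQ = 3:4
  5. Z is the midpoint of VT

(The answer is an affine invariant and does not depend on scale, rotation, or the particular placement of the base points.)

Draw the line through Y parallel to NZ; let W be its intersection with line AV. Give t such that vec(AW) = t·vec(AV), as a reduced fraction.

Choose coordinates M = (0, 0), T = (1, 0), Q = (0, 1), A = (-1, 3).
1. Y is the midpoint of MQ ⇒ Y = (0, 1/2)
2. B lies on line YQ with YB:BQ = 4:1 ⇒ B = (0, 9/10)
3. N lies on line BM with BN:NM = 3:5 ⇒ N = (0, 9/16)
4. V lies on line TQ with TV:VQ = 3:4 ⇒ V = (4/7, 3/7)
5. Z is the midpoint of VT ⇒ Z = (11/14, 3/14)
through Y parallel to NZ: direction (11/14, -39/112); meets AV at W = (76/105, 69/385)
W = A + t·(V−A) with t = 181/165

t = 181/165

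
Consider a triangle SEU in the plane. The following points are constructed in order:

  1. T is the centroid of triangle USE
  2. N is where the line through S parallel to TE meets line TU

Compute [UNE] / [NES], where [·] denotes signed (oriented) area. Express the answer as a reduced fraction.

Work in coordinates with S = (0, 0), E = (1, 0), U = (0, 1).
1. T is the centroid of triangle USE ⇒ T = (1/3, 1/3)
2. N is where the line through S parallel to TE meets line TU ⇒ N = (2/3, -1/3)
2·[UNE] = 2/3, 2·[NES] = 1/3
[UNE]:[NES] = 2/3:1/3 = 2

[UNE]:[NES] = 2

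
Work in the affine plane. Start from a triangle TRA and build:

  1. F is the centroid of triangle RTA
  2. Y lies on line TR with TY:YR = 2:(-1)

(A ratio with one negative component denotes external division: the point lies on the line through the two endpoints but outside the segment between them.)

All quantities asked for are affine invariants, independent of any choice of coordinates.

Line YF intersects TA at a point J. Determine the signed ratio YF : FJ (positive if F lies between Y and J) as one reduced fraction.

Assign T = (0, 0), R = (1, 0), A = (0, 1) — the answer is frame-independent, so this choice is without loss of generality.
1. F is the centroid of triangle RTA ⇒ F = (1/3, 1/3)
2. Y lies on line TR with TY:YR = 2:(-1) ⇒ Y = (2, 0)
line YF meets TA at J = (0, 2/5)
F = Y + t·(J−Y) with t = 5/6, so YF:FJ = 5/6:1/6

YF:FJ = 5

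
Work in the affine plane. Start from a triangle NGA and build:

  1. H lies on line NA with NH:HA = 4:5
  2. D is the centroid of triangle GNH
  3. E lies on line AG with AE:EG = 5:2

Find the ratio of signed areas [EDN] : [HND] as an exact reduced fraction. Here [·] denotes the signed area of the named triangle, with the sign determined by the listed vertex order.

[EDN]:[HND] = 1/14

Set N = (0, 0), G = (1, 0), A = (0, 1); any affine frame gives the same invariant.
1. H lies on line NA with NH:HA = 4:5 ⇒ H = (0, 4/9)
2. D is the centroid of triangle GNH ⇒ D = (1/3, 4/27)
3. E lies on line AG with AE:EG = 5:2 ⇒ E = (5/7, 2/7)
2·[EDN] = 2/189, 2·[HND] = 4/27
[EDN]:[HND] = 2/189:4/27 = 1/14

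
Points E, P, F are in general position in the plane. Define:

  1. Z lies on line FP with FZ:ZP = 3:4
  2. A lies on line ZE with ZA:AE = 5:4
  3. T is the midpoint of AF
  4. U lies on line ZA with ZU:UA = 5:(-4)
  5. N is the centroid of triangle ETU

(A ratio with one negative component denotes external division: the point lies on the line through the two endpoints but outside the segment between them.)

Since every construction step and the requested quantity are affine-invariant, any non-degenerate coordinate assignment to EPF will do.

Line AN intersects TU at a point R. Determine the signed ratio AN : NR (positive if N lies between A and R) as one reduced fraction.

AN:NR = 11/4

Set E = (0, 0), P = (1, 0), F = (0, 1); any affine frame gives the same invariant.
1. Z lies on line FP with FZ:ZP = 3:4 ⇒ Z = (3/7, 4/7)
2. A lies on line ZE with ZA:AE = 5:4 ⇒ A = (4/21, 16/63)
3. T is the midpoint of AF ⇒ T = (2/21, 79/126)
4. U lies on line ZA with ZU:UA = 5:(-4) ⇒ U = (-16/21, -64/63)
5. N is the centroid of triangle ETU ⇒ N = (-2/9, -7/54)
line AN meets TU at R = (-86/231, -373/1386)
N = A + t·(R−A) with t = 11/15, so AN:NR = 11/15:4/15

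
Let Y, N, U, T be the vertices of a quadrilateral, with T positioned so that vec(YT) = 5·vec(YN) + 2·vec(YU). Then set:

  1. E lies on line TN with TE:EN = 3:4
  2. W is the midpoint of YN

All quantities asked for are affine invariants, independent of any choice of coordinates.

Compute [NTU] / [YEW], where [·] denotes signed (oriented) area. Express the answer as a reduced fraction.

[NTU]:[YEW] = -21/2

Work in coordinates with Y = (0, 0), N = (1, 0), U = (0, 1), T = (5, 2).
1. E lies on line TN with TE:EN = 3:4 ⇒ E = (23/7, 8/7)
2. W is the midpoint of YN ⇒ W = (1/2, 0)
2·[NTU] = 6, 2·[YEW] = -4/7
[NTU]:[YEW] = 6:-4/7 = -21/2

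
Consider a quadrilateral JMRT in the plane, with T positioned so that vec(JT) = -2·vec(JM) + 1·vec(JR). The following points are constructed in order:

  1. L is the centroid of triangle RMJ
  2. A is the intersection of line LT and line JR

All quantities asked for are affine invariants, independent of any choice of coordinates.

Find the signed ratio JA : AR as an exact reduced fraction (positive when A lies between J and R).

JA:AR = 3/4

Assign J = (0, 0), M = (1, 0), R = (0, 1), T = (-2, 1) — the answer is frame-independent, so this choice is without loss of generality.
1. L is the centroid of triangle RMJ ⇒ L = (1/3, 1/3)
2. A is the intersection of line LT and line JR ⇒ A = (0, 3/7)
A = J + t·(R−J) with t = 3/7, so JA:AR = t:(1−t) = 3/7:4/7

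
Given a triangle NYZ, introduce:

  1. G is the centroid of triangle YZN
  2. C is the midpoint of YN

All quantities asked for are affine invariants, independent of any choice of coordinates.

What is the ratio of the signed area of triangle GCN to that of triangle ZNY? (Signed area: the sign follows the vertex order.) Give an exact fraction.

Choose coordinates N = (0, 0), Y = (1, 0), Z = (0, 1).
1. G is the centroid of triangle YZN ⇒ G = (1/3, 1/3)
2. C is the midpoint of YN ⇒ C = (1/2, 0)
2·[GCN] = -1/6, 2·[ZNY] = 1
[GCN]:[ZNY] = -1/6:1 = -1/6

[GCN]:[ZNY] = -1/6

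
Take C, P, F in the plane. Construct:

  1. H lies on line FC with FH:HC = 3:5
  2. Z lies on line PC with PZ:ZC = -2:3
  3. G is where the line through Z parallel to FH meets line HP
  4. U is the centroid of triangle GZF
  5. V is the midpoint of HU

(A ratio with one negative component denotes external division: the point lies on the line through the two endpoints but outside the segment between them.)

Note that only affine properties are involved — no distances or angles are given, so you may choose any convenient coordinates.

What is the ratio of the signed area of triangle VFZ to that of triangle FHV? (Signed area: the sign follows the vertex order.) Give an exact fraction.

[VFZ]:[FHV] = -19/6

Choose coordinates C = (0, 0), P = (1, 0), F = (0, 1).
1. H lies on line FC with FH:HC = 3:5 ⇒ H = (0, 5/8)
2. Z lies on line PC with PZ:ZC = -2:3 ⇒ Z = (3, 0)
3. G is where the line through Z parallel to FH meets line HP ⇒ G = (3, -5/4)
4. U is the centroid of triangle GZF ⇒ U = (2, -1/12)
5. V is the midpoint of HU ⇒ V = (1, 13/48)
2·[VFZ] = -19/16, 2·[FHV] = 3/8
[VFZ]:[FHV] = -19/16:3/8 = -19/6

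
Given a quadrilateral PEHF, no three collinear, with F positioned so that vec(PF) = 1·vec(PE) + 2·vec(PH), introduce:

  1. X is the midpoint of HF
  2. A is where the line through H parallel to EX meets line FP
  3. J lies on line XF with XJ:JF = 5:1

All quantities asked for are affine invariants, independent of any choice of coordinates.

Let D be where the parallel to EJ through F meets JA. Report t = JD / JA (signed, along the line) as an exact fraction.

t = -1/9

Set P = (0, 0), E = (1, 0), H = (0, 1), F = (1, 2); any affine frame gives the same invariant.
1. X is the midpoint of HF ⇒ X = (1/2, 3/2)
2. A is where the line through H parallel to EX meets line FP ⇒ A = (1/5, 2/5)
3. J lies on line XF with XJ:JF = 5:1 ⇒ J = (11/12, 23/12)
through F parallel to EJ: direction (-1/12, 23/12); meets JA at D = (269/270, 563/270)
D = J + t·(A−J) with t = -1/9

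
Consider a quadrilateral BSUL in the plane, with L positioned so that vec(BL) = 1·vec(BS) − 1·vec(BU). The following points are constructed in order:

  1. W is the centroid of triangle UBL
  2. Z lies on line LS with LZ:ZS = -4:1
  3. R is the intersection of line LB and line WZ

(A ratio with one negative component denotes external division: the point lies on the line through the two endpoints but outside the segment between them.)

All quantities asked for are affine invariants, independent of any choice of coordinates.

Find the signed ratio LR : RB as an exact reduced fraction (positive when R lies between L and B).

LR:RB = 8

Choose coordinates B = (0, 0), S = (1, 0), U = (0, 1), L = (1, -1).
1. W is the centroid of triangle UBL ⇒ W = (1/3, 0)
2. Z lies on line LS with LZ:ZS = -4:1 ⇒ Z = (1, 1/3)
3. R is the intersection of line LB and line WZ ⇒ R = (1/9, -1/9)
R = L + t·(B−L) with t = 8/9, so LR:RB = t:(1−t) = 8/9:1/9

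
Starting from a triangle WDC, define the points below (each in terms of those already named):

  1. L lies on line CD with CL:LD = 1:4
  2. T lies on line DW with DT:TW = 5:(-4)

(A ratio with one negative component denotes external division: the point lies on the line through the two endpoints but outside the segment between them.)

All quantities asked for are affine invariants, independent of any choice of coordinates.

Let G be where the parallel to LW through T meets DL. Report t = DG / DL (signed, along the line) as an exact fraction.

Work in coordinates with W = (0, 0), D = (1, 0), C = (0, 1).
1. L lies on line CD with CL:LD = 1:4 ⇒ L = (1/5, 4/5)
2. T lies on line DW with DT:TW = 5:(-4) ⇒ T = (-4, 0)
through T parallel to LW: direction (-1/5, -4/5); meets DL at G = (-3, 4)
G = D + t·(L−D) with t = 5

t = 5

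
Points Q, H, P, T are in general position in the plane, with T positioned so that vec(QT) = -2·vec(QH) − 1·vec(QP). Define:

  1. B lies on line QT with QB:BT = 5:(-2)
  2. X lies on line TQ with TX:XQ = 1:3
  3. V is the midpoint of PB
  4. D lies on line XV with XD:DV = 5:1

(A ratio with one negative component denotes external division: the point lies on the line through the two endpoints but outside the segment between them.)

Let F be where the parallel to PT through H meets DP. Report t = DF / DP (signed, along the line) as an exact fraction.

Set Q = (0, 0), H = (1, 0), P = (0, 1), T = (-2, -1); any affine frame gives the same invariant.
1. B lies on line QT with QB:BT = 5:(-2) ⇒ B = (-10/3, -5/3)
2. X lies on line TQ with TX:XQ = 1:3 ⇒ X = (-3/2, -3/4)
3. V is the midpoint of PB ⇒ V = (-5/3, -1/3)
4. D lies on line XV with XD:DV = 5:1 ⇒ D = (-59/36, -29/72)
through H parallel to PT: direction (-2, -2); meets DP at F = (236/17, 219/17)
F = D + t·(P−D) with t = 161/17

t = 161/17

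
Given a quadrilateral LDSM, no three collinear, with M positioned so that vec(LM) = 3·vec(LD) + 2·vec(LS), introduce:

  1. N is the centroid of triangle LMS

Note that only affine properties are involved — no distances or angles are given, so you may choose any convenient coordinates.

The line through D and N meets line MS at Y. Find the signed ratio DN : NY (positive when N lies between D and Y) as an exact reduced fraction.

Choose coordinates L = (0, 0), D = (1, 0), S = (0, 1), M = (3, 2).
1. N is the centroid of triangle LMS ⇒ N = (1, 1)
line DN meets MS at Y = (1, 4/3)
N = D + t·(Y−D) with t = 3/4, so DN:NY = 3/4:1/4

DN:NY = 3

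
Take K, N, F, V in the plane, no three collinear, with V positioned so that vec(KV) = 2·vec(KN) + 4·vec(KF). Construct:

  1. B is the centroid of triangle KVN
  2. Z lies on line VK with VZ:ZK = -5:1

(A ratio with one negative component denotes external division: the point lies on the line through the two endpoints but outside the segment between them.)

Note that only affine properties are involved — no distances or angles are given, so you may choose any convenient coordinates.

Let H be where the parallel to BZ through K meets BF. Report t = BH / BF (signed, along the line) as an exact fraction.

t = 2/11

Set K = (0, 0), N = (1, 0), F = (0, 1), V = (2, 4); any affine frame gives the same invariant.
1. B is the centroid of triangle KVN ⇒ B = (1, 4/3)
2. Z lies on line VK with VZ:ZK = -5:1 ⇒ Z = (-1/2, -1)
through K parallel to BZ: direction (-3/2, -7/3); meets BF at H = (9/11, 14/11)
H = B + t·(F−B) with t = 2/11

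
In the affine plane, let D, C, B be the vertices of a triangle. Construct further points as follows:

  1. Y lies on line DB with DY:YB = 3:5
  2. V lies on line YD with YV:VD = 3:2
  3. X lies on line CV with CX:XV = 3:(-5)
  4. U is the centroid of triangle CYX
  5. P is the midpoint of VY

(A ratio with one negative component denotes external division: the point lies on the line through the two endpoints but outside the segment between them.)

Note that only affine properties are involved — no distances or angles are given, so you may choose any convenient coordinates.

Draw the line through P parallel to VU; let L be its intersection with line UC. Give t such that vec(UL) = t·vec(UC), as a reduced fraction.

Set D = (0, 0), C = (1, 0), B = (0, 1); any affine frame gives the same invariant.
1. Y lies on line DB with DY:YB = 3:5 ⇒ Y = (0, 3/8)
2. V lies on line YD with YV:VD = 3:2 ⇒ V = (0, 3/20)
3. X lies on line CV with CX:XV = 3:(-5) ⇒ X = (5/2, -9/40)
4. U is the centroid of triangle CYX ⇒ U = (7/6, 1/20)
5. P is the midpoint of VY ⇒ P = (0, 21/80)
through P parallel to VU: direction (7/6, -1/10); meets UC at L = (35/24, 11/80)
L = U + t·(C−U) with t = -7/4

t = -7/4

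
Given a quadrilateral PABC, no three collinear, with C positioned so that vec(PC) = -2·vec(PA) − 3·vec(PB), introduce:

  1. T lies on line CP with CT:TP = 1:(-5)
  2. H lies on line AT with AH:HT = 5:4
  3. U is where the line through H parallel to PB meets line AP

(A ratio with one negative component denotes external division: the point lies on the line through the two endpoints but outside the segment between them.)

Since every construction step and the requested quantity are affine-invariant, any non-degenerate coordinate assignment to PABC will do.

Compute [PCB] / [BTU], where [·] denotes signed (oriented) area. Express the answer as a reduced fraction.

Work in coordinates with P = (0, 0), A = (1, 0), B = (0, 1), C = (-2, -3).
1. T lies on line CP with CT:TP = 1:(-5) ⇒ T = (-5/2, -15/4)
2. H lies on line AT with AH:HT = 5:4 ⇒ H = (-17/18, -25/12)
3. U is where the line through H parallel to PB meets line AP ⇒ U = (-17/18, 0)
2·[PCB] = -2, 2·[BTU] = -143/72
[PCB]:[BTU] = -2:-143/72 = 144/143

[PCB]:[BTU] = 144/143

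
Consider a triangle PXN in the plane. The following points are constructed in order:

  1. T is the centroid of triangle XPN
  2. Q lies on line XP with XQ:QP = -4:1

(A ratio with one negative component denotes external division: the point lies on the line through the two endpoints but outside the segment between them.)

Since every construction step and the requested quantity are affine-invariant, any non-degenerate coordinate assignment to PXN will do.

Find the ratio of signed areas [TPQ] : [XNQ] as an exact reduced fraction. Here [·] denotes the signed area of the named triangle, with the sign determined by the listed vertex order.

Work in coordinates with P = (0, 0), X = (1, 0), N = (0, 1).
1. T is the centroid of triangle XPN ⇒ T = (1/3, 1/3)
2. Q lies on line XP with XQ:QP = -4:1 ⇒ Q = (-1/3, 0)
2·[TPQ] = -1/9, 2·[XNQ] = 4/3
[TPQ]:[XNQ] = -1/9:4/3 = -1/12

[TPQ]:[XNQ] = -1/12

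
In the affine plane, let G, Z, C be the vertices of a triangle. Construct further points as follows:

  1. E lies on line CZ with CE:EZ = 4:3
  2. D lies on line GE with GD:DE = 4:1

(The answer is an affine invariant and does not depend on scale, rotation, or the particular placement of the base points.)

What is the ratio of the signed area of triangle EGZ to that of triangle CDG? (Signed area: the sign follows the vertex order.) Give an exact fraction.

Set G = (0, 0), Z = (1, 0), C = (0, 1); any affine frame gives the same invariant.
1. E lies on line CZ with CE:EZ = 4:3 ⇒ E = (4/7, 3/7)
2. D lies on line GE with GD:DE = 4:1 ⇒ D = (16/35, 12/35)
2·[EGZ] = 3/7, 2·[CDG] = -16/35
[EGZ]:[CDG] = 3/7:-16/35 = -15/16

[EGZ]:[CDG] = -15/16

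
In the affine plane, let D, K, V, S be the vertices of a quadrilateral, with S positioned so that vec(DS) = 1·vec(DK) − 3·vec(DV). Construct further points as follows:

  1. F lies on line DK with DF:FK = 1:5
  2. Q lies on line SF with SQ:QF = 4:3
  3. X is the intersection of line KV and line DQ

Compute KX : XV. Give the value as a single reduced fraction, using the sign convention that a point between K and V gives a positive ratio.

Set D = (0, 0), K = (1, 0), V = (0, 1), S = (1, -3); any affine frame gives the same invariant.
1. F lies on line DK with DF:FK = 1:5 ⇒ F = (1/6, 0)
2. Q lies on line SF with SQ:QF = 4:3 ⇒ Q = (11/21, -9/7)
3. X is the intersection of line KV and line DQ ⇒ X = (-11/16, 27/16)
X = K + t·(V−K) with t = 27/16, so KX:XV = t:(1−t) = 27/16:-11/16

KX:XV = -27/11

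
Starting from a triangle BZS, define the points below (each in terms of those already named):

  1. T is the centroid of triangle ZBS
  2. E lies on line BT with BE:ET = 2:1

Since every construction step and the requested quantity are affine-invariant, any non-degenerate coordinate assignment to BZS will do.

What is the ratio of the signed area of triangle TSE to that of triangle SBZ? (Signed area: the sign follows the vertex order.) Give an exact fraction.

Set B = (0, 0), Z = (1, 0), S = (0, 1); any affine frame gives the same invariant.
1. T is the centroid of triangle ZBS ⇒ T = (1/3, 1/3)
2. E lies on line BT with BE:ET = 2:1 ⇒ E = (2/9, 2/9)
2·[TSE] = 1/9, 2·[SBZ] = 1
[TSE]:[SBZ] = 1/9:1 = 1/9

[TSE]:[SBZ] = 1/9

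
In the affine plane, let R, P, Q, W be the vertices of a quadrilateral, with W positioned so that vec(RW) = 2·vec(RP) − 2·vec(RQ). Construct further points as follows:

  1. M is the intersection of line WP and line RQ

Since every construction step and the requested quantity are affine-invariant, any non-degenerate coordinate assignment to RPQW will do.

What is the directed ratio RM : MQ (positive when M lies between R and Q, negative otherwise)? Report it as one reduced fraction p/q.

Set R = (0, 0), P = (1, 0), Q = (0, 1), W = (2, -2); any affine frame gives the same invariant.
1. M is the intersection of line WP and line RQ ⇒ M = (0, 2)
M = R + t·(Q−R) with t = 2, so RM:MQ = t:(1−t) = 2:-1

RM:MQ = -2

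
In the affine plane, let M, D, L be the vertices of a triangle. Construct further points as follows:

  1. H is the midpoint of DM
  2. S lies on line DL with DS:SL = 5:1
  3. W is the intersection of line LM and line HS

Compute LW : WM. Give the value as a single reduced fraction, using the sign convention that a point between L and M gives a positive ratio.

LW:WM = -1/5

Work in coordinates with M = (0, 0), D = (1, 0), L = (0, 1).
1. H is the midpoint of DM ⇒ H = (1/2, 0)
2. S lies on line DL with DS:SL = 5:1 ⇒ S = (1/6, 5/6)
3. W is the intersection of line LM and line HS ⇒ W = (0, 5/4)
W = L + t·(M−L) with t = -1/4, so LW:WM = t:(1−t) = -1/4:5/4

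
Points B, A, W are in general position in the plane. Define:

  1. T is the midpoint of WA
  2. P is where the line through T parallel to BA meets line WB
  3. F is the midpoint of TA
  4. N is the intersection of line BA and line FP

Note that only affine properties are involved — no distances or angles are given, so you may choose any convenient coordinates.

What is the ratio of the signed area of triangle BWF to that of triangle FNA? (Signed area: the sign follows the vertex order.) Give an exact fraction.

[BWF]:[FNA] = 6

Set B = (0, 0), A = (1, 0), W = (0, 1); any affine frame gives the same invariant.
1. T is the midpoint of WA ⇒ T = (1/2, 1/2)
2. P is where the line through T parallel to BA meets line WB ⇒ P = (0, 1/2)
3. F is the midpoint of TA ⇒ F = (3/4, 1/4)
4. N is the intersection of line BA and line FP ⇒ N = (3/2, 0)
2·[BWF] = -3/4, 2·[FNA] = -1/8
[BWF]:[FNA] = -3/4:-1/8 = 6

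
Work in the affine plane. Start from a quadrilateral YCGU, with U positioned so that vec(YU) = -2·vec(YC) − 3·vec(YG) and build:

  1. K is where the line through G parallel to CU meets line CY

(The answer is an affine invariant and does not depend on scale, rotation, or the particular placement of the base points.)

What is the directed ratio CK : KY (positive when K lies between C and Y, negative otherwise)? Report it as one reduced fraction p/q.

Choose coordinates Y = (0, 0), C = (1, 0), G = (0, 1), U = (-2, -3).
1. K is where the line through G parallel to CU meets line CY ⇒ K = (-1, 0)
K = C + t·(Y−C) with t = 2, so CK:KY = t:(1−t) = 2:-1

CK:KY = -2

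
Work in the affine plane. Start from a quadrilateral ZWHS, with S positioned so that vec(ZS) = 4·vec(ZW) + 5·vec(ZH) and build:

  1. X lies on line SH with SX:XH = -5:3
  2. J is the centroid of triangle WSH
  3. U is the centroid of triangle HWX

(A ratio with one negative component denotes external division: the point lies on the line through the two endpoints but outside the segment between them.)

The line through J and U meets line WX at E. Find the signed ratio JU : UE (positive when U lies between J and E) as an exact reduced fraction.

Work in coordinates with Z = (0, 0), W = (1, 0), H = (0, 1), S = (4, 5).
1. X lies on line SH with SX:XH = -5:3 ⇒ X = (-6, -5)
2. J is the centroid of triangle WSH ⇒ J = (5/3, 2)
3. U is the centroid of triangle HWX ⇒ U = (-5/3, -4/3)
line JU meets WX at E = (-11/3, -10/3)
U = J + t·(E−J) with t = 5/8, so JU:UE = 5/8:3/8

JU:UE = 5/3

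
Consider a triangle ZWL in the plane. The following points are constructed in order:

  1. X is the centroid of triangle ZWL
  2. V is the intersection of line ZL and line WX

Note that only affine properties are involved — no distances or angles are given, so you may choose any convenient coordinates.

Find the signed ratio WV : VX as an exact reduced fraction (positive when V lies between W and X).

WV:VX = -3

Work in coordinates with Z = (0, 0), W = (1, 0), L = (0, 1).
1. X is the centroid of triangle ZWL ⇒ X = (1/3, 1/3)
2. V is the intersection of line ZL and line WX ⇒ V = (0, 1/2)
V = W + t·(X−W) with t = 3/2, so WV:VX = t:(1−t) = 3/2:-1/2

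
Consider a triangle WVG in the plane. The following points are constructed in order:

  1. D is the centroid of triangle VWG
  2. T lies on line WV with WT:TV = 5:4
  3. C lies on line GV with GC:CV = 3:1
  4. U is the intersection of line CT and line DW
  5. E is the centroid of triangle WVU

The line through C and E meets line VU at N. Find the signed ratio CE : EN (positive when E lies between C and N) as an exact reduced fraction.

CE:EN = 1/5

Choose coordinates W = (0, 0), V = (1, 0), G = (0, 1).
1. D is the centroid of triangle VWG ⇒ D = (1/3, 1/3)
2. T lies on line WV with WT:TV = 5:4 ⇒ T = (5/9, 0)
3. C lies on line GV with GC:CV = 3:1 ⇒ C = (3/4, 1/4)
4. U is the intersection of line CT and line DW ⇒ U = (5/2, 5/2)
5. E is the centroid of triangle WVU ⇒ E = (7/6, 5/6)
line CE meets VU at N = (13/4, 15/4)
E = C + t·(N−C) with t = 1/6, so CE:EN = 1/6:5/6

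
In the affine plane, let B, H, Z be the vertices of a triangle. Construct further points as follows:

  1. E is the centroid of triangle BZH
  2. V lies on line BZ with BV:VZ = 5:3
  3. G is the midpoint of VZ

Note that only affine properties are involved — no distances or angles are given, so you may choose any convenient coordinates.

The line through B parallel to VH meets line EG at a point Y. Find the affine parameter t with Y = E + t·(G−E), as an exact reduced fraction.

Work in coordinates with B = (0, 0), H = (1, 0), Z = (0, 1).
1. E is the centroid of triangle BZH ⇒ E = (1/3, 1/3)
2. V lies on line BZ with BV:VZ = 5:3 ⇒ V = (0, 5/8)
3. G is the midpoint of VZ ⇒ G = (0, 13/16)
through B parallel to VH: direction (1, -5/8); meets EG at Y = (1, -5/8)
Y = E + t·(G−E) with t = -2

t = -2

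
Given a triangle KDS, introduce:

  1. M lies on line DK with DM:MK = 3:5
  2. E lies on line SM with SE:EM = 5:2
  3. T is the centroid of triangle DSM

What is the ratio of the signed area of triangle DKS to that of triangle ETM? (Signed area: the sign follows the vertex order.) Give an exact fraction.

Work in coordinates with K = (0, 0), D = (1, 0), S = (0, 1).
1. M lies on line DK with DM:MK = 3:5 ⇒ M = (5/8, 0)
2. E lies on line SM with SE:EM = 5:2 ⇒ E = (25/56, 2/7)
3. T is the centroid of triangle DSM ⇒ T = (13/24, 1/3)
2·[DKS] = -1, 2·[ETM] = -1/28
[DKS]:[ETM] = -1:-1/28 = 28

[DKS]:[ETM] = 28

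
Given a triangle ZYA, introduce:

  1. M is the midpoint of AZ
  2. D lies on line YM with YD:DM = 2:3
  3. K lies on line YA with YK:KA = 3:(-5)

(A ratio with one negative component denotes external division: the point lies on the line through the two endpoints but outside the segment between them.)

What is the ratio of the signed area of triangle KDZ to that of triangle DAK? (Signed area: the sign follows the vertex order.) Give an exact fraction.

Assign Z = (0, 0), Y = (1, 0), A = (0, 1) — the answer is frame-independent, so this choice is without loss of generality.
1. M is the midpoint of AZ ⇒ M = (0, 1/2)
2. D lies on line YM with YD:DM = 2:3 ⇒ D = (3/5, 1/5)
3. K lies on line YA with YK:KA = 3:(-5) ⇒ K = (5/2, -3/2)
2·[KDZ] = 7/5, 2·[DAK] = -1/2
[KDZ]:[DAK] = 7/5:-1/2 = -14/5

[KDZ]:[DAK] = -14/5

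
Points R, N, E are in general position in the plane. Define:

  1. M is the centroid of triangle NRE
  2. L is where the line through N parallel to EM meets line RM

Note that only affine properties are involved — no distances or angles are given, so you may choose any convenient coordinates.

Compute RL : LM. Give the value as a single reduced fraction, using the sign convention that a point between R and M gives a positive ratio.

RL:LM = -2

Assign R = (0, 0), N = (1, 0), E = (0, 1) — the answer is frame-independent, so this choice is without loss of generality.
1. M is the centroid of triangle NRE ⇒ M = (1/3, 1/3)
2. L is where the line through N parallel to EM meets line RM ⇒ L = (2/3, 2/3)
L = R + t·(M−R) with t = 2, so RL:LM = t:(1−t) = 2:-1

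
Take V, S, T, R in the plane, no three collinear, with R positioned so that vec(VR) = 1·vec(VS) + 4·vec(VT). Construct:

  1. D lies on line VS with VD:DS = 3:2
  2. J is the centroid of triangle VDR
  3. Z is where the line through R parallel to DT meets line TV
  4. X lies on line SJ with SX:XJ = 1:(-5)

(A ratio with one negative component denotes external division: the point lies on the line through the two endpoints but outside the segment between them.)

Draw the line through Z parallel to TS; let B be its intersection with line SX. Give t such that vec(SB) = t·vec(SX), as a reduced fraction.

t = -280/13

Work in coordinates with V = (0, 0), S = (1, 0), T = (0, 1), R = (1, 4).
1. D lies on line VS with VD:DS = 3:2 ⇒ D = (3/5, 0)
2. J is the centroid of triangle VDR ⇒ J = (8/15, 4/3)
3. Z is where the line through R parallel to DT meets line TV ⇒ Z = (0, 17/3)
4. X lies on line SJ with SX:XJ = 1:(-5) ⇒ X = (67/60, -1/3)
through Z parallel to TS: direction (1, -1); meets SX at B = (-59/39, 280/39)
B = S + t·(X−S) with t = -280/13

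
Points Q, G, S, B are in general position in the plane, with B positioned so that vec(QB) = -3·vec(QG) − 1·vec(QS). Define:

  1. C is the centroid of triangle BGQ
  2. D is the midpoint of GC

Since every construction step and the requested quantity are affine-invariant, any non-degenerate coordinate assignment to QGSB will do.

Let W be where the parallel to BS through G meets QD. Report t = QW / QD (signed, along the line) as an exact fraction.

Work in coordinates with Q = (0, 0), G = (1, 0), S = (0, 1), B = (-3, -1).
1. C is the centroid of triangle BGQ ⇒ C = (-2/3, -1/3)
2. D is the midpoint of GC ⇒ D = (1/6, -1/6)
through G parallel to BS: direction (3, 2); meets QD at W = (2/5, -2/5)
W = Q + t·(D−Q) with t = 12/5

t = 12/5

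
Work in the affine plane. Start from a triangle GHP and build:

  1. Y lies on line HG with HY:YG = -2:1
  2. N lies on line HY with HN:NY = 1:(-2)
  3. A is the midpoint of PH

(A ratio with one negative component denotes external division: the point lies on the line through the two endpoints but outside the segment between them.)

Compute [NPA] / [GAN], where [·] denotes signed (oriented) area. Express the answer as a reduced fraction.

[NPA]:[GAN] = -2/3

Choose coordinates G = (0, 0), H = (1, 0), P = (0, 1).
1. Y lies on line HG with HY:YG = -2:1 ⇒ Y = (-1, 0)
2. N lies on line HY with HN:NY = 1:(-2) ⇒ N = (3, 0)
3. A is the midpoint of PH ⇒ A = (1/2, 1/2)
2·[NPA] = 1, 2·[GAN] = -3/2
[NPA]:[GAN] = 1:-3/2 = -2/3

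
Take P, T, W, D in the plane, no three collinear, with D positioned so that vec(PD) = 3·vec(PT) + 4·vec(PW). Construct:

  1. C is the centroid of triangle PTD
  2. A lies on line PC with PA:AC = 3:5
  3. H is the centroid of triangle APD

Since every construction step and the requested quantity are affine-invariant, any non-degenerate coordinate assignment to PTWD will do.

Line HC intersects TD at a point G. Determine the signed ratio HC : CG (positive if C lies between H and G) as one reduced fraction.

Choose coordinates P = (0, 0), T = (1, 0), W = (0, 1), D = (3, 4).
1. C is the centroid of triangle PTD ⇒ C = (4/3, 4/3)
2. A lies on line PC with PA:AC = 3:5 ⇒ A = (1/2, 1/2)
3. H is the centroid of triangle APD ⇒ H = (7/6, 3/2)
line HC meets TD at G = (14/9, 10/9)
C = H + t·(G−H) with t = 3/7, so HC:CG = 3/7:4/7

HC:CG = 3/4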